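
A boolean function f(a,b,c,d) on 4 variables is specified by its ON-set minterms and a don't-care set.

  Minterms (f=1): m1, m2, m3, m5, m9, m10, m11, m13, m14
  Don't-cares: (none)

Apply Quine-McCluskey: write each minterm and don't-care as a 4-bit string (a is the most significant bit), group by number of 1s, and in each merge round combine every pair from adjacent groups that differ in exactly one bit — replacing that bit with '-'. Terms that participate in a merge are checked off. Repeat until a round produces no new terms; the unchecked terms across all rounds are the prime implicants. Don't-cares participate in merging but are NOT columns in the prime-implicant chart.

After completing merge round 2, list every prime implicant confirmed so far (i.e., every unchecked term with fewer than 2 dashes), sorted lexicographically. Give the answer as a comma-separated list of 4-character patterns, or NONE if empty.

1-10

size-2^0 implicants → 0001(✓)  0010(✓)  0011(✓)  0101(✓)  1001(✓)  1010(✓)  1011(✓)  1101(✓)  1110(✓)
size-2^1 implicants → -001(✓)  -010(✓)  -011(✓)  -101(✓)  0-01(✓)  00-1(✓)  001-(✓)  1-01(✓)  1-10  10-1(✓)  101-(✓)
size-2^2 implicants → --01  -0-1  -01-
Unchecked terms (primes): --01, -0-1, -01-, 1-10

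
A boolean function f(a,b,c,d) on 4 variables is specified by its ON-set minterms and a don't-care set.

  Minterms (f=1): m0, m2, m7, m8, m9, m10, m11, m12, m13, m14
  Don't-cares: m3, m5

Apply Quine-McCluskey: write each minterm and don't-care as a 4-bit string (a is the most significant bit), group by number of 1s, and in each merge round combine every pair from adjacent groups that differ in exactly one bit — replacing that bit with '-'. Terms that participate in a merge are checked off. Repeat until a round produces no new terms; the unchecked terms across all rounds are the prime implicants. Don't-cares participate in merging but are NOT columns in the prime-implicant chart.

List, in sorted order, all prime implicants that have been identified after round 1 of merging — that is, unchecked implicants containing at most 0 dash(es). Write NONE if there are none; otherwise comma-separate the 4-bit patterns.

NONE

size-2^0 implicants → 0000(✓)  0010(✓)  0011(✓)  0101(✓)  0111(✓)  1000(✓)  1001(✓)  1010(✓)  1011(✓)  1100(✓)  1101(✓)  1110(✓)
size-2^1 implicants → -000(✓)  -010(✓)  -011(✓)  -101  0-11  00-0(✓)  001-(✓)  01-1  1-00(✓)  1-01(✓)  1-10(✓)  10-0(✓)  10-1(✓)  100-(✓)  101-(✓)  11-0(✓)  110-(✓)
size-2^2 implicants → -0-0  -01-  1--0  1-0-  10--
Unchecked terms (primes): -0-0, -01-, -101, 0-11, 01-1, 1--0, 1-0-, 10--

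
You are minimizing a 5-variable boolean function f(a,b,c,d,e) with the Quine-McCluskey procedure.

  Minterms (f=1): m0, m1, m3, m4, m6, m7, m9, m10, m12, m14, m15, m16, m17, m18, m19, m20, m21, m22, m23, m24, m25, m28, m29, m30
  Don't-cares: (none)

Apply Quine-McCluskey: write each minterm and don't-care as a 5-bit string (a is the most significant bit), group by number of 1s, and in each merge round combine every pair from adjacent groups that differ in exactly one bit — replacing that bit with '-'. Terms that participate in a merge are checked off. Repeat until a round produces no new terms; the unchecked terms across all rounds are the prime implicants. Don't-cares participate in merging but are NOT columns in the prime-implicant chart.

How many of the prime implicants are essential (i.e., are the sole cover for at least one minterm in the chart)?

6

Round 0: 00000✓ 00001✓ 00011✓ 00100✓ 00110✓ 00111✓ 01001✓ 01010✓ 01100✓ 01110✓ 01111✓ 10000✓ 10001✓ 10010✓ 10011✓ 10100✓ 10101✓ 10110✓ 10111✓ 11000✓ 11001✓ 11100✓ 11101✓ 11110✓
Round 1: -0000✓ -0001✓ -0011✓ -0100✓ -0110✓ -0111✓ -1001✓ -1100✓ -1110✓ 0-001✓ 0-100✓ 0-110✓ 0-111✓ 00-00✓ 00-11✓ 000-1✓ 0000-✓ 001-0✓ 0011-✓ 01-10 011-0✓ 0111-✓ 1-000✓ 1-001✓ 1-100✓ 1-101✓ 1-110✓ 10-00✓ 10-01✓ 10-10✓ 10-11✓ 100-0✓ 100-1✓ 1000-✓ 1001-✓ 101-0✓ 101-1✓ 1010-✓ 1011-✓ 11-00✓ 11-01✓ 1100-✓ 111-0✓ 1110-✓
Round 2: --001 --100✓ --110✓ -0-00 -0-11 -00-1 -000- -01-0✓ -011- -11-0✓ 0-1-0✓ 0-11- 1--00✓ 1--01✓ 1-00-✓ 1-1-0✓ 1-10-✓ 10--0✓ 10--1✓ 10-0-✓ 10-1-✓ 100--✓ 101--✓ 11-0-✓
Round 3: --1-0 1--0- 10---
PIs = {--001, --1-0, -0-00, -0-11, -00-1, -000-, -011-, 0-11-, 01-10, 1--0-, 10---}
Coverage chart:
  m0: -0-00,-000-
  m1: --001,-00-1,-000-
  m3: -0-11,-00-1
  m4: --1-0,-0-00
  m6: --1-0,-011-,0-11-
  m7: -0-11,-011-,0-11-
  m9: --001 ←essential
  m10: 01-10 ←essential
  m12: --1-0 ←essential
  m14: --1-0,0-11-,01-10
  m15: 0-11- ←essential
  m16: -0-00,-000-,1--0-,10---
  m17: --001,-00-1,-000-,1--0-,10---
  m18: 10--- ←essential
  m19: -0-11,-00-1,10---
  m20: --1-0,-0-00,1--0-,10---
  m21: 1--0-,10---
  m22: --1-0,-011-,10---
  m23: -0-11,-011-,10---
  m24: 1--0- ←essential
  m25: --001,1--0-
  m28: --1-0,1--0-
  m29: 1--0- ←essential
  m30: --1-0 ←essential
Essential: --001, --1-0, 0-11-, 01-10, 1--0-, 10---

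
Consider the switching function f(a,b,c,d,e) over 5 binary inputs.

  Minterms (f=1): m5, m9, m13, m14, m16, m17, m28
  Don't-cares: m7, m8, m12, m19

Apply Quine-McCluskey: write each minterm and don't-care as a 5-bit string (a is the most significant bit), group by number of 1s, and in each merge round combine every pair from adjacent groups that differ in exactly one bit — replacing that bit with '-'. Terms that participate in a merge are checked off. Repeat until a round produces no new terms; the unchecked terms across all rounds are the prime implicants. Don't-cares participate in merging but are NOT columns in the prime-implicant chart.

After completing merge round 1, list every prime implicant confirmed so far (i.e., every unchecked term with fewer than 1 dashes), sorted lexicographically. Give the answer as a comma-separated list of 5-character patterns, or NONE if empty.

[col 0] 00101*, 00111*, 01000*, 01001*, 01100*, 01101*, 01110*, 10000*, 10001*, 10011*, 11100*
[col 1] -1100, 0-101, 001-1, 01-00*, 01-01*, 0100-*, 011-0, 0110-*, 100-1, 1000-
[col 2] 01-0-
Prime implicants: -1100, 0-101, 001-1, 01-0-, 011-0, 100-1, 1000-

NONE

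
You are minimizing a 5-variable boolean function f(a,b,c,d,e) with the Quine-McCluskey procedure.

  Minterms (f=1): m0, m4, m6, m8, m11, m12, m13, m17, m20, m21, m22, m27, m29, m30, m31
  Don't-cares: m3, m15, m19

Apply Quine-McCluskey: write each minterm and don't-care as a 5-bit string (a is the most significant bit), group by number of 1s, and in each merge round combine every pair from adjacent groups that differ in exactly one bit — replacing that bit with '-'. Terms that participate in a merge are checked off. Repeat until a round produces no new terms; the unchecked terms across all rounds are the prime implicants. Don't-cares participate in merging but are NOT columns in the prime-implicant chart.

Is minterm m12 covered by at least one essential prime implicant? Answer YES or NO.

size-2^0 implicants → 00000(✓)  00011(✓)  00100(✓)  00110(✓)  01000(✓)  01011(✓)  01100(✓)  01101(✓)  01111(✓)  10001(✓)  10011(✓)  10100(✓)  10101(✓)  10110(✓)  11011(✓)  11101(✓)  11110(✓)  11111(✓)
size-2^1 implicants → -0011(✓)  -0100(✓)  -0110(✓)  -1011(✓)  -1101(✓)  -1111(✓)  0-000(✓)  0-011(✓)  0-100(✓)  00-00(✓)  001-0(✓)  01-00(✓)  01-11(✓)  011-1(✓)  0110-  1-011(✓)  1-101  1-110  10-01  100-1  101-0(✓)  1010-  11-11(✓)  111-1(✓)  1111-
size-2^2 implicants → --011  -01-0  -1-11  -11-1  0--00
Unchecked terms (primes): --011, -01-0, -1-11, -11-1, 0--00, 0110-, 1-101, 1-110, 10-01, 100-1, 1010-, 1111-
Minterm coverage:
  m0 ⊆ 0--00 [E]
  m4 ⊆ -01-0,0--00
  m6 ⊆ -01-0 [E]
  m8 ⊆ 0--00 [E]
  m11 ⊆ --011,-1-11
  m12 ⊆ 0--00,0110-
  m13 ⊆ -11-1,0110-
  m17 ⊆ 10-01,100-1
  m20 ⊆ -01-0,1010-
  m21 ⊆ 1-101,10-01,1010-
  m22 ⊆ -01-0,1-110
  m27 ⊆ --011,-1-11
  m29 ⊆ -11-1,1-101
  m30 ⊆ 1-110,1111-
  m31 ⊆ -1-11,-11-1,1111-
E = {-01-0, 0--00}

YES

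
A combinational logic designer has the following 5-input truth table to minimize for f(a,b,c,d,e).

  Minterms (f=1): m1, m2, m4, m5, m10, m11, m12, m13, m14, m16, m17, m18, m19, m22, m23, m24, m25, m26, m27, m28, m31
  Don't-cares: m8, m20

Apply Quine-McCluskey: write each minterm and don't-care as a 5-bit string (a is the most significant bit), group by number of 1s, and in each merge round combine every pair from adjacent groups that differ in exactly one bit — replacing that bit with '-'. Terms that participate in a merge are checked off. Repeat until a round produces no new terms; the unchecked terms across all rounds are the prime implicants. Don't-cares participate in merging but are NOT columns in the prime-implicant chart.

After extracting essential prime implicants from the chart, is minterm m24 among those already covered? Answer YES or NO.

size-2^0 implicants → 00001(✓)  00010(✓)  00100(✓)  00101(✓)  01000(✓)  01010(✓)  01011(✓)  01100(✓)  01101(✓)  01110(✓)  10000(✓)  10001(✓)  10010(✓)  10011(✓)  10100(✓)  10110(✓)  10111(✓)  11000(✓)  11001(✓)  11010(✓)  11011(✓)  11100(✓)  11111(✓)
size-2^1 implicants → -0001  -0010(✓)  -0100(✓)  -1000(✓)  -1010(✓)  -1011(✓)  -1100(✓)  0-010(✓)  0-100(✓)  0-101(✓)  00-01  0010-(✓)  01-00(✓)  01-10(✓)  010-0(✓)  0101-(✓)  011-0(✓)  0110-(✓)  1-000(✓)  1-001(✓)  1-010(✓)  1-011(✓)  1-100(✓)  1-111(✓)  10-00(✓)  10-10(✓)  10-11(✓)  100-0(✓)  100-1(✓)  1000-(✓)  1001-(✓)  101-0(✓)  1011-(✓)  11-00(✓)  11-11(✓)  110-0(✓)  110-1(✓)  1100-(✓)  1101-(✓)
size-2^2 implicants → --010  --100  -1-00  -10-0  -101-  0-10-  01--0  1--00  1--11  1-0-0(✓)  1-0-1(✓)  1-00-(✓)  1-01-(✓)  10--0  10-1-  100--(✓)  110--(✓)
size-2^3 implicants → 1-0--
Unchecked terms (primes): --010, --100, -0001, -1-00, -10-0, -101-, 0-10-, 00-01, 01--0, 1--00, 1--11, 1-0--, 10--0, 10-1-
Minterm coverage:
  m1 ⊆ -0001,00-01
  m2 ⊆ --010 [E]
  m4 ⊆ --100,0-10-
  m5 ⊆ 0-10-,00-01
  m10 ⊆ --010,-10-0,-101-,01--0
  m11 ⊆ -101- [E]
  m12 ⊆ --100,-1-00,0-10-,01--0
  m13 ⊆ 0-10- [E]
  m14 ⊆ 01--0 [E]
  m16 ⊆ 1--00,1-0--,10--0
  m17 ⊆ -0001,1-0--
  m18 ⊆ --010,1-0--,10--0,10-1-
  m19 ⊆ 1--11,1-0--,10-1-
  m22 ⊆ 10--0,10-1-
  m23 ⊆ 1--11,10-1-
  m24 ⊆ -1-00,-10-0,1--00,1-0--
  m25 ⊆ 1-0-- [E]
  m26 ⊆ --010,-10-0,-101-,1-0--
  m27 ⊆ -101-,1--11,1-0--
  m28 ⊆ --100,-1-00,1--00
  m31 ⊆ 1--11 [E]
E = {--010, -101-, 0-10-, 01--0, 1--11, 1-0--}

YES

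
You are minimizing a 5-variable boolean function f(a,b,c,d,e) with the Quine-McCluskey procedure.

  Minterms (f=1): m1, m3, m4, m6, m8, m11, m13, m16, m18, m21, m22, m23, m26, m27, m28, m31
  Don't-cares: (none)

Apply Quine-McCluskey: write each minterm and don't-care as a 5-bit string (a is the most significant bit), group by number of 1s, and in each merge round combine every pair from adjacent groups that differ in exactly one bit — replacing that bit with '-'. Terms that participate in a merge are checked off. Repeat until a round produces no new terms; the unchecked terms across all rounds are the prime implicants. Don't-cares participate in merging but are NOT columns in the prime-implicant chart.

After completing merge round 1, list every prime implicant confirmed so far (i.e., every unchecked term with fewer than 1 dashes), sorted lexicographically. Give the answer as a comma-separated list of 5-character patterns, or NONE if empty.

01000, 01101, 11100

Round 0: 00001✓ 00011✓ 00100✓ 00110✓ 01000 01011✓ 01101 10000✓ 10010✓ 10101✓ 10110✓ 10111✓ 11010✓ 11011✓ 11100 11111✓
Round 1: -0110 -1011 0-011 000-1 001-0 1-010 1-111 10-10 100-0 101-1 1011- 11-11 1101-
PIs = {-0110, -1011, 0-011, 000-1, 001-0, 01000, 01101, 1-010, 1-111, 10-10, 100-0, 101-1, 1011-, 11-11, 1101-, 11100}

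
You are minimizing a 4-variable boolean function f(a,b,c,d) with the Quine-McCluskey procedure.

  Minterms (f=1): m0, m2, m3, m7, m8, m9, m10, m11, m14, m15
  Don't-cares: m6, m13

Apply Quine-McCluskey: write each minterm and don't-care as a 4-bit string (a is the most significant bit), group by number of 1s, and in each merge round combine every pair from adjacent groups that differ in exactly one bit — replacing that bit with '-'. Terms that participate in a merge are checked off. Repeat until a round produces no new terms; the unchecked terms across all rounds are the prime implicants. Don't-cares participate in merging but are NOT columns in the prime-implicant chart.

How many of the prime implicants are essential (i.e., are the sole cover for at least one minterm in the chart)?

2

[col 0] 0000*, 0010*, 0011*, 0110*, 0111*, 1000*, 1001*, 1010*, 1011*, 1101*, 1110*, 1111*
[col 1] -000*, -010*, -011*, -110*, -111*, 0-10*, 0-11*, 00-0*, 001-*, 011-*, 1-01*, 1-10*, 1-11*, 10-0*, 10-1*, 100-*, 101-*, 11-1*, 111-*
[col 2] --10*, --11*, -0-0, -01-*, -11-*, 0-1-*, 1--1, 1-1-*, 10--
[col 3] --1-
Prime implicants: --1-, -0-0, 1--1, 10--
PI chart (minterm → PIs covering it):
  0 | -0-0  (sole → essential)
  2 | --1-,-0-0
  3 | --1-  (sole → essential)
  7 | --1-  (sole → essential)
  8 | -0-0,10--
  9 | 1--1,10--
  10 | --1-,-0-0,10--
  11 | --1-,1--1,10--
  14 | --1-  (sole → essential)
  15 | --1-,1--1
Essential prime implicants: --1-, -0-0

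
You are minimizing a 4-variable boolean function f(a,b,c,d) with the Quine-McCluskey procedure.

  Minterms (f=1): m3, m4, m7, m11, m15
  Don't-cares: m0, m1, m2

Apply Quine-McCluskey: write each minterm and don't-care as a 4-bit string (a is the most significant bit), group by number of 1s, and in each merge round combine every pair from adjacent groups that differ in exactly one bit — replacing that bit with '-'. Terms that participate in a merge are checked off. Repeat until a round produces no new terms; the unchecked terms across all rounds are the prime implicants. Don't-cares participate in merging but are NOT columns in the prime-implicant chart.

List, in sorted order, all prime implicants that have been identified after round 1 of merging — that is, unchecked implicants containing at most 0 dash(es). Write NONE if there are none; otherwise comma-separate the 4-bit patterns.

Round 0: 0000✓ 0001✓ 0010✓ 0011✓ 0100✓ 0111✓ 1011✓ 1111✓
Round 1: -011✓ -111✓ 0-00 0-11✓ 00-0✓ 00-1✓ 000-✓ 001-✓ 1-11✓
Round 2: --11 00--
PIs = {--11, 0-00, 00--}

NONE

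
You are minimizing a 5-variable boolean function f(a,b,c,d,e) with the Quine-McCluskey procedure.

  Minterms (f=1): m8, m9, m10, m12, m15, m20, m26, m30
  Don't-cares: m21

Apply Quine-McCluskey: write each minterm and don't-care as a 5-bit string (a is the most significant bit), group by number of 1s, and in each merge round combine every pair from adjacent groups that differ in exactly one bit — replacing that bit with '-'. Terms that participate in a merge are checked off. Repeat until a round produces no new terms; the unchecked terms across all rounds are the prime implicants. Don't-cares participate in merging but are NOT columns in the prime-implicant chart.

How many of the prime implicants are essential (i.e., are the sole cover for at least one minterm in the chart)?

5

size-2^0 implicants → 01000(✓)  01001(✓)  01010(✓)  01100(✓)  01111  10100(✓)  10101(✓)  11010(✓)  11110(✓)
size-2^1 implicants → -1010  01-00  010-0  0100-  1010-  11-10
Unchecked terms (primes): -1010, 01-00, 010-0, 0100-, 01111, 1010-, 11-10
Minterm coverage:
  m8 ⊆ 01-00,010-0,0100-
  m9 ⊆ 0100- [E]
  m10 ⊆ -1010,010-0
  m12 ⊆ 01-00 [E]
  m15 ⊆ 01111 [E]
  m20 ⊆ 1010- [E]
  m26 ⊆ -1010,11-10
  m30 ⊆ 11-10 [E]
E = {01-00, 0100-, 01111, 1010-, 11-10}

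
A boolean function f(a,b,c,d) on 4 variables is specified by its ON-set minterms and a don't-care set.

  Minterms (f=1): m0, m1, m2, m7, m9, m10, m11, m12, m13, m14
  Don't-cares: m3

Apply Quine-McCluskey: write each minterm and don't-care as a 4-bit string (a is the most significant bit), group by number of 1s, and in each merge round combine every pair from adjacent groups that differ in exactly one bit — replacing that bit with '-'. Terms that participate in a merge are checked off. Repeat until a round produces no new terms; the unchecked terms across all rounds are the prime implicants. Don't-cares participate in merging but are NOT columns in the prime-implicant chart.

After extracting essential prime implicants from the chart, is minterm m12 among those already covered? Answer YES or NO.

Round 0: 0000✓ 0001✓ 0010✓ 0011✓ 0111✓ 1001✓ 1010✓ 1011✓ 1100✓ 1101✓ 1110✓
Round 1: -001✓ -010✓ -011✓ 0-11 00-0✓ 00-1✓ 000-✓ 001-✓ 1-01 1-10 10-1✓ 101-✓ 11-0 110-
Round 2: -0-1 -01- 00--
PIs = {-0-1, -01-, 0-11, 00--, 1-01, 1-10, 11-0, 110-}
Coverage chart:
  m0: 00-- ←essential
  m1: -0-1,00--
  m2: -01-,00--
  m7: 0-11 ←essential
  m9: -0-1,1-01
  m10: -01-,1-10
  m11: -0-1,-01-
  m12: 11-0,110-
  m13: 1-01,110-
  m14: 1-10,11-0
Essential: 0-11, 00--

NO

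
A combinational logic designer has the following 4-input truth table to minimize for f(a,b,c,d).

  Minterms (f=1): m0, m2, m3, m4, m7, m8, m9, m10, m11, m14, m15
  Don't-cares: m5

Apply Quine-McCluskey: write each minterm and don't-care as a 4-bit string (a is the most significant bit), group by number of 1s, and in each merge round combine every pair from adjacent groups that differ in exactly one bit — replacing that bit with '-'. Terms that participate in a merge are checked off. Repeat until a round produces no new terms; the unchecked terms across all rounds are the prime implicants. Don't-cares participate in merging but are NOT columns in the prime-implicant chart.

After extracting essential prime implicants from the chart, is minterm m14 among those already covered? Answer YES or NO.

size-2^0 implicants → 0000(✓)  0010(✓)  0011(✓)  0100(✓)  0101(✓)  0111(✓)  1000(✓)  1001(✓)  1010(✓)  1011(✓)  1110(✓)  1111(✓)
size-2^1 implicants → -000(✓)  -010(✓)  -011(✓)  -111(✓)  0-00  0-11(✓)  00-0(✓)  001-(✓)  01-1  010-  1-10(✓)  1-11(✓)  10-0(✓)  10-1(✓)  100-(✓)  101-(✓)  111-(✓)
size-2^2 implicants → --11  -0-0  -01-  1-1-  10--
Unchecked terms (primes): --11, -0-0, -01-, 0-00, 01-1, 010-, 1-1-, 10--
Minterm coverage:
  m0 ⊆ -0-0,0-00
  m2 ⊆ -0-0,-01-
  m3 ⊆ --11,-01-
  m4 ⊆ 0-00,010-
  m7 ⊆ --11,01-1
  m8 ⊆ -0-0,10--
  m9 ⊆ 10-- [E]
  m10 ⊆ -0-0,-01-,1-1-,10--
  m11 ⊆ --11,-01-,1-1-,10--
  m14 ⊆ 1-1- [E]
  m15 ⊆ --11,1-1-
E = {1-1-, 10--}

YES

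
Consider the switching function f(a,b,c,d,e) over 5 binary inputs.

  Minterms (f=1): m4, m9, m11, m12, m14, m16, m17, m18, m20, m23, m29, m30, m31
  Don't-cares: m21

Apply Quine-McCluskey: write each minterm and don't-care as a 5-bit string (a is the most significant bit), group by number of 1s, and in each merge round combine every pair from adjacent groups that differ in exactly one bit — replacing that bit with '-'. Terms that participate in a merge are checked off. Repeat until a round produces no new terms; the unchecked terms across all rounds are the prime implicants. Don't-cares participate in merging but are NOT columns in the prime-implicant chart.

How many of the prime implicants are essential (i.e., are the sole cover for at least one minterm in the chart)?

4

[col 0] 00100*, 01001*, 01011*, 01100*, 01110*, 10000*, 10001*, 10010*, 10100*, 10101*, 10111*, 11101*, 11110*, 11111*
[col 1] -0100, -1110, 0-100, 010-1, 011-0, 1-101*, 1-111*, 10-00*, 10-01*, 100-0, 1000-*, 101-1*, 1010-*, 111-1*, 1111-
[col 2] 1-1-1, 10-0-
Prime implicants: -0100, -1110, 0-100, 010-1, 011-0, 1-1-1, 10-0-, 100-0, 1111-
PI chart (minterm → PIs covering it):
  4 | -0100,0-100
  9 | 010-1  (sole → essential)
  11 | 010-1  (sole → essential)
  12 | 0-100,011-0
  14 | -1110,011-0
  16 | 10-0-,100-0
  17 | 10-0-  (sole → essential)
  18 | 100-0  (sole → essential)
  20 | -0100,10-0-
  23 | 1-1-1  (sole → essential)
  29 | 1-1-1  (sole → essential)
  30 | -1110,1111-
  31 | 1-1-1,1111-
Essential prime implicants: 010-1, 1-1-1, 10-0-, 100-0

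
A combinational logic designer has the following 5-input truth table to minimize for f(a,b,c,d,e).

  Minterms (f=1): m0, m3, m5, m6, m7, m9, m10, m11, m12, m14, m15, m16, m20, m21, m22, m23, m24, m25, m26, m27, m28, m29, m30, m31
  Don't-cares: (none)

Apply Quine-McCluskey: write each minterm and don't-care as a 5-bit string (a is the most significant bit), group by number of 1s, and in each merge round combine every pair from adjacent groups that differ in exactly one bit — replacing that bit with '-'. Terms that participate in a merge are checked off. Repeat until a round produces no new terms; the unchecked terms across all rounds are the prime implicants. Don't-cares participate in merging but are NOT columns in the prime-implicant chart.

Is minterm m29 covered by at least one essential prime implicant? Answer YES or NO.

[col 0] 00000*, 00011*, 00101*, 00110*, 00111*, 01001*, 01010*, 01011*, 01100*, 01110*, 01111*, 10000*, 10100*, 10101*, 10110*, 10111*, 11000*, 11001*, 11010*, 11011*, 11100*, 11101*, 11110*, 11111*
[col 1] -0000, -0101*, -0110*, -0111*, -1001*, -1010*, -1011*, -1100*, -1110*, -1111*, 0-011*, 0-110*, 0-111*, 00-11*, 001-1*, 0011-*, 01-10*, 01-11*, 010-1*, 0101-*, 011-0*, 0111-*, 1-000*, 1-100*, 1-101*, 1-110*, 1-111*, 10-00*, 101-0*, 101-1*, 1010-*, 1011-*, 11-00*, 11-01*, 11-10*, 11-11*, 110-0*, 110-1*, 1100-*, 1101-*, 111-0*, 111-1*, 1110-*, 1111-*
[col 2] --110*, --111*, -01-1, -011-*, -1-10*, -1-11*, -10-1, -101-*, -11-0, -111-*, 0--11, 0-11-*, 01-1-*, 1--00, 1-1-0*, 1-1-1*, 1-10-*, 1-11-*, 101--*, 11--0*, 11--1*, 11-0-*, 11-1-*, 110--*, 111--*
[col 3] --11-, -1-1-, 1-1--, 11---
Prime implicants: --11-, -0000, -01-1, -1-1-, -10-1, -11-0, 0--11, 1--00, 1-1--, 11---
PI chart (minterm → PIs covering it):
  0 | -0000  (sole → essential)
  3 | 0--11  (sole → essential)
  5 | -01-1  (sole → essential)
  6 | --11-  (sole → essential)
  7 | --11-,-01-1,0--11
  9 | -10-1  (sole → essential)
  10 | -1-1-  (sole → essential)
  11 | -1-1-,-10-1,0--11
  12 | -11-0  (sole → essential)
  14 | --11-,-1-1-,-11-0
  15 | --11-,-1-1-,0--11
  16 | -0000,1--00
  20 | 1--00,1-1--
  21 | -01-1,1-1--
  22 | --11-,1-1--
  23 | --11-,-01-1,1-1--
  24 | 1--00,11---
  25 | -10-1,11---
  26 | -1-1-,11---
  27 | -1-1-,-10-1,11---
  28 | -11-0,1--00,1-1--,11---
  29 | 1-1--,11---
  30 | --11-,-1-1-,-11-0,1-1--,11---
  31 | --11-,-1-1-,1-1--,11---
Essential prime implicants: --11-, -0000, -01-1, -1-1-, -10-1, -11-0, 0--11

NO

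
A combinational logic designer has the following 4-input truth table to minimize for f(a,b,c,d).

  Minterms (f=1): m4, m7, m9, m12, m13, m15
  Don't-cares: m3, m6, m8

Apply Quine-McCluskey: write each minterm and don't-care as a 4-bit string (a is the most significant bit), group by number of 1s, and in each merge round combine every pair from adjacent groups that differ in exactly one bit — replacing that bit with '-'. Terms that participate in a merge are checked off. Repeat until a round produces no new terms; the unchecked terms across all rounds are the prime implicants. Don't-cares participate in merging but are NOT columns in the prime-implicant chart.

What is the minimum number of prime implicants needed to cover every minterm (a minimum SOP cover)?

3

[col 0] 0011*, 0100*, 0110*, 0111*, 1000*, 1001*, 1100*, 1101*, 1111*
[col 1] -100, -111, 0-11, 01-0, 011-, 1-00*, 1-01*, 100-*, 11-1, 110-*
[col 2] 1-0-
Prime implicants: -100, -111, 0-11, 01-0, 011-, 1-0-, 11-1
PI chart (minterm → PIs covering it):
  4 | -100,01-0
  7 | -111,0-11,011-
  9 | 1-0-  (sole → essential)
  12 | -100,1-0-
  13 | 1-0-,11-1
  15 | -111,11-1
Essential prime implicants: 1-0-
Petrick residual → -100, -111
Minimum SOP uses 3 PIs: bc'd' + bcd + ac'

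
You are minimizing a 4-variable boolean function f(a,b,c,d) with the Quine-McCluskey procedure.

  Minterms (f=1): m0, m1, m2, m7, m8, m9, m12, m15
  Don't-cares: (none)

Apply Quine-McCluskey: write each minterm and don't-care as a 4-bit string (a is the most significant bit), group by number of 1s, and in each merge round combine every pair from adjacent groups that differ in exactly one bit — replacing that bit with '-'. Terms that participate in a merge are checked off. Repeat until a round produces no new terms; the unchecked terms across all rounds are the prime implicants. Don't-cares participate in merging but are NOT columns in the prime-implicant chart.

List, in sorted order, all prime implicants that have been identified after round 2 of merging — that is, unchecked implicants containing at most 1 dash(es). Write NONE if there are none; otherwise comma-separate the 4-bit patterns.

size-2^0 implicants → 0000(✓)  0001(✓)  0010(✓)  0111(✓)  1000(✓)  1001(✓)  1100(✓)  1111(✓)
size-2^1 implicants → -000(✓)  -001(✓)  -111  00-0  000-(✓)  1-00  100-(✓)
size-2^2 implicants → -00-
Unchecked terms (primes): -00-, -111, 00-0, 1-00

-111, 00-0, 1-00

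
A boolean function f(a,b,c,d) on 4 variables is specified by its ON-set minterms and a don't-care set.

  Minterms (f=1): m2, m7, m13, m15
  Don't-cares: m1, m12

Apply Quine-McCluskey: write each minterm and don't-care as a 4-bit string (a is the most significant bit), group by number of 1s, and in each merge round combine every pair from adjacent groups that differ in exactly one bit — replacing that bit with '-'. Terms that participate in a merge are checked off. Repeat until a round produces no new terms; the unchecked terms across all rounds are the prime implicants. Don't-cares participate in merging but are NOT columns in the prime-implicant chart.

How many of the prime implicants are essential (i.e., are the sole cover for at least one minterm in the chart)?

2

size-2^0 implicants → 0001  0010  0111(✓)  1100(✓)  1101(✓)  1111(✓)
size-2^1 implicants → -111  11-1  110-
Unchecked terms (primes): -111, 0001, 0010, 11-1, 110-
Minterm coverage:
  m2 ⊆ 0010 [E]
  m7 ⊆ -111 [E]
  m13 ⊆ 11-1,110-
  m15 ⊆ -111,11-1
E = {-111, 0010}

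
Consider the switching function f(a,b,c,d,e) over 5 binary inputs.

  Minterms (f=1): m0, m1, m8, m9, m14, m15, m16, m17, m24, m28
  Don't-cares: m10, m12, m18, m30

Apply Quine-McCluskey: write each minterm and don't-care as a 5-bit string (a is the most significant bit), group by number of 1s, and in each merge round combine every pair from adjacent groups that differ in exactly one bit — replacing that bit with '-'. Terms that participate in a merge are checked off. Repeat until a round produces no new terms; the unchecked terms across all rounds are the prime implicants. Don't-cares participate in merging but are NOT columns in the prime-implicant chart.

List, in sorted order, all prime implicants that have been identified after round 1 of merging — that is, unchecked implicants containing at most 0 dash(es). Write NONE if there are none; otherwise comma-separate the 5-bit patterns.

[col 0] 00000*, 00001*, 01000*, 01001*, 01010*, 01100*, 01110*, 01111*, 10000*, 10001*, 10010*, 11000*, 11100*, 11110*
[col 1] -0000*, -0001*, -1000*, -1100*, -1110*, 0-000*, 0-001*, 0000-*, 01-00*, 01-10*, 010-0*, 0100-*, 011-0*, 0111-, 1-000*, 100-0, 1000-*, 11-00*, 111-0*
[col 2] --000, -000-, -1-00, -11-0, 0-00-, 01--0
Prime implicants: --000, -000-, -1-00, -11-0, 0-00-, 01--0, 0111-, 100-0

NONE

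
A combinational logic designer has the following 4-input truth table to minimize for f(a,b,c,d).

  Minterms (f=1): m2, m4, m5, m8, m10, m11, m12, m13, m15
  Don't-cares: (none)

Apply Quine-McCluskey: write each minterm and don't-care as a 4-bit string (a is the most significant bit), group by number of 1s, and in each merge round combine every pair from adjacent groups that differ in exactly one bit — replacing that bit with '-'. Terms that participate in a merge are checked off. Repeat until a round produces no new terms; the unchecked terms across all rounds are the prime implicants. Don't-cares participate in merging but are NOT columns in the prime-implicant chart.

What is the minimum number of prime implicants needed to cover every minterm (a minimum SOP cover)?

Round 0: 0010✓ 0100✓ 0101✓ 1000✓ 1010✓ 1011✓ 1100✓ 1101✓ 1111✓
Round 1: -010 -100✓ -101✓ 010-✓ 1-00 1-11 10-0 101- 11-1 110-✓
Round 2: -10-
PIs = {-010, -10-, 1-00, 1-11, 10-0, 101-, 11-1}
Coverage chart:
  m2: -010 ←essential
  m4: -10- ←essential
  m5: -10- ←essential
  m8: 1-00,10-0
  m10: -010,10-0,101-
  m11: 1-11,101-
  m12: -10-,1-00
  m13: -10-,11-1
  m15: 1-11,11-1
Essential: -010, -10-
Petrick residual → 1-00, 1-11
Min cover (4 terms): b'cd' + bc' + ac'd' + acd

4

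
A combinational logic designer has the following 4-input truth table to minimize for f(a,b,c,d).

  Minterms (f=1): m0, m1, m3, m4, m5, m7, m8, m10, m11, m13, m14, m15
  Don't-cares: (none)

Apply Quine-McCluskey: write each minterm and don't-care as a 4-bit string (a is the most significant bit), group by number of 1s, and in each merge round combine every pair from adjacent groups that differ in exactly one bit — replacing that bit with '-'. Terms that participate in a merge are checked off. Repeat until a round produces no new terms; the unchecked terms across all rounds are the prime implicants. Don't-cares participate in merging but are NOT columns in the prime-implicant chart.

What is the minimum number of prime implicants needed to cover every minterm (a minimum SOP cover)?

5

Round 0: 0000✓ 0001✓ 0011✓ 0100✓ 0101✓ 0111✓ 1000✓ 1010✓ 1011✓ 1101✓ 1110✓ 1111✓
Round 1: -000 -011✓ -101✓ -111✓ 0-00✓ 0-01✓ 0-11✓ 00-1✓ 000-✓ 01-1✓ 010-✓ 1-10✓ 1-11✓ 10-0 101-✓ 11-1✓ 111-✓
Round 2: --11 -1-1 0--1 0-0- 1-1-
PIs = {--11, -000, -1-1, 0--1, 0-0-, 1-1-, 10-0}
Coverage chart:
  m0: -000,0-0-
  m1: 0--1,0-0-
  m3: --11,0--1
  m4: 0-0- ←essential
  m5: -1-1,0--1,0-0-
  m7: --11,-1-1,0--1
  m8: -000,10-0
  m10: 1-1-,10-0
  m11: --11,1-1-
  m13: -1-1 ←essential
  m14: 1-1- ←essential
  m15: --11,-1-1,1-1-
Essential: -1-1, 0-0-, 1-1-
Petrick residual → --11, -000
Min cover (5 terms): cd + b'c'd' + bd + a'c' + ac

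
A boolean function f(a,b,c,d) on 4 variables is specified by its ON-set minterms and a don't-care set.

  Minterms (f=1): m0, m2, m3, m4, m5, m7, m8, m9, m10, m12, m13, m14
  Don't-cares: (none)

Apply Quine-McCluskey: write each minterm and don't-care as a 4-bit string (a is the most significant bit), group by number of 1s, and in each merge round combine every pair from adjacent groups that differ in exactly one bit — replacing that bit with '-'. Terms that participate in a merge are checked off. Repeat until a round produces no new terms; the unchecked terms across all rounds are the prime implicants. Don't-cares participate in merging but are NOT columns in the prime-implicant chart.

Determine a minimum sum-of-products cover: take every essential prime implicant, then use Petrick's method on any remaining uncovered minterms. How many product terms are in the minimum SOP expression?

[col 0] 0000*, 0010*, 0011*, 0100*, 0101*, 0111*, 1000*, 1001*, 1010*, 1100*, 1101*, 1110*
[col 1] -000*, -010*, -100*, -101*, 0-00*, 0-11, 00-0*, 001-, 01-1, 010-*, 1-00*, 1-01*, 1-10*, 10-0*, 100-*, 11-0*, 110-*
[col 2] --00, -0-0, -10-, 1--0, 1-0-
Prime implicants: --00, -0-0, -10-, 0-11, 001-, 01-1, 1--0, 1-0-
PI chart (minterm → PIs covering it):
  0 | --00,-0-0
  2 | -0-0,001-
  3 | 0-11,001-
  4 | --00,-10-
  5 | -10-,01-1
  7 | 0-11,01-1
  8 | --00,-0-0,1--0,1-0-
  9 | 1-0-  (sole → essential)
  10 | -0-0,1--0
  12 | --00,-10-,1--0,1-0-
  13 | -10-,1-0-
  14 | 1--0  (sole → essential)
Essential prime implicants: 1--0, 1-0-
Petrick residual → --00, 001-, 01-1
Minimum SOP uses 5 PIs: c'd' + a'b'c + a'bd + ad' + ac'

5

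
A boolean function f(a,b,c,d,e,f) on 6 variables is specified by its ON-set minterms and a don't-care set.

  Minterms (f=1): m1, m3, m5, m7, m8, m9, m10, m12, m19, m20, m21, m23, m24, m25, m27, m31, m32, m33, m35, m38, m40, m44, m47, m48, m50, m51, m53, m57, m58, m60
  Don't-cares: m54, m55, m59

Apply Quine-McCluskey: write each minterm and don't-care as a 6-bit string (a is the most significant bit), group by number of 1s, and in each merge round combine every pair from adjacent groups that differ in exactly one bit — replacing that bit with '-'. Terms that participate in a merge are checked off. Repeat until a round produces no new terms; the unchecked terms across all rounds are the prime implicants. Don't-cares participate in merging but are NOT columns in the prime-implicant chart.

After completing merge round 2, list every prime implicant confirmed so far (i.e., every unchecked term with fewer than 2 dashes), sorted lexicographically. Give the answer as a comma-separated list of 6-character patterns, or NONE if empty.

00-001, 0010-0, 01010-, 1-0000, 1-0110, 1-1100, 10-000, 10000-, 101111, 1100-0

size-2^0 implicants → 000001(✓)  000011(✓)  000101(✓)  000111(✓)  001000(✓)  001001(✓)  001010(✓)  001100(✓)  010011(✓)  010100(✓)  010101(✓)  010111(✓)  011000(✓)  011001(✓)  011011(✓)  011111(✓)  100000(✓)  100001(✓)  100011(✓)  100110(✓)  101000(✓)  101100(✓)  101111  110000(✓)  110010(✓)  110011(✓)  110101(✓)  110110(✓)  110111(✓)  111001(✓)  111010(✓)  111011(✓)  111100(✓)
size-2^1 implicants → -00001(✓)  -00011(✓)  -01000(✓)  -01100(✓)  -10011(✓)  -10101(✓)  -10111(✓)  -11001(✓)  -11011(✓)  0-0011(✓)  0-0101(✓)  0-0111(✓)  0-1000(✓)  0-1001(✓)  00-001  000-01(✓)  000-11(✓)  0000-1(✓)  0001-1(✓)  001-00(✓)  0010-0  00100-(✓)  01-011(✓)  01-111(✓)  010-11(✓)  0101-1(✓)  01010-  011-11(✓)  0110-1(✓)  01100-(✓)  1-0000  1-0011(✓)  1-0110  1-1100  10-000  1000-1(✓)  10000-  101-00(✓)  11-010(✓)  11-011(✓)  110-10(✓)  110-11(✓)  1100-0  11001-(✓)  1101-1(✓)  11011-(✓)  1110-1(✓)  11101-(✓)
size-2^2 implicants → --0011  -000-1  -01-00  -1-011  -10-11  -101-1  -110-1  0-0-11  0-01-1  0-100-  000--1  01--11  11-01-  110-1-
Unchecked terms (primes): --0011, -000-1, -01-00, -1-011, -10-11, -101-1, -110-1, 0-0-11, 0-01-1, 0-100-, 00-001, 000--1, 0010-0, 01--11, 01010-, 1-0000, 1-0110, 1-1100, 10-000, 10000-, 101111, 11-01-, 110-1-, 1100-0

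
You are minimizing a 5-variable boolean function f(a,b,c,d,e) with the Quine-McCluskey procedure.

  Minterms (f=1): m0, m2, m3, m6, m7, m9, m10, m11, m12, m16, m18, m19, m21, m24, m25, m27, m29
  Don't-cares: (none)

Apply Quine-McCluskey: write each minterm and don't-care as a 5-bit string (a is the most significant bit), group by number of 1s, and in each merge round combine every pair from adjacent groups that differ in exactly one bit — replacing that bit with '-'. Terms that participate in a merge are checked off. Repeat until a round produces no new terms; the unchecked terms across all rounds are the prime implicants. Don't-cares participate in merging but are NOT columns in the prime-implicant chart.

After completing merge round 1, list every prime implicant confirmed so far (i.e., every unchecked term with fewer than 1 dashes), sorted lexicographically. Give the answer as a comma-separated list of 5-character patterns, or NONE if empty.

Round 0: 00000✓ 00010✓ 00011✓ 00110✓ 00111✓ 01001✓ 01010✓ 01011✓ 01100 10000✓ 10010✓ 10011✓ 10101✓ 11000✓ 11001✓ 11011✓ 11101✓
Round 1: -0000✓ -0010✓ -0011✓ -1001✓ -1011✓ 0-010✓ 0-011✓ 00-10✓ 00-11✓ 000-0✓ 0001-✓ 0011-✓ 010-1✓ 0101-✓ 1-000 1-011✓ 1-101 100-0✓ 1001-✓ 11-01 110-1✓ 1100-
Round 2: --011 -00-0 -001- -10-1 0-01- 00-1-
PIs = {--011, -00-0, -001-, -10-1, 0-01-, 00-1-, 01100, 1-000, 1-101, 11-01, 1100-}

01100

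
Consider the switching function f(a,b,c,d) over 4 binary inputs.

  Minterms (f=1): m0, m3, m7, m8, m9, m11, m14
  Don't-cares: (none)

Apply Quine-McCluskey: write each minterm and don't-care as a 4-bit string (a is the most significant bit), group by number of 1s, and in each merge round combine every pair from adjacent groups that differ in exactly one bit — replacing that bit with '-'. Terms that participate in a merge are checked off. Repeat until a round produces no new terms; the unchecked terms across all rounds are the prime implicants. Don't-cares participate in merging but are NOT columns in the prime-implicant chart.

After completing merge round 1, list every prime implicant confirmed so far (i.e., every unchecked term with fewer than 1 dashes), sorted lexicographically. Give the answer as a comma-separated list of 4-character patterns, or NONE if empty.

[col 0] 0000*, 0011*, 0111*, 1000*, 1001*, 1011*, 1110
[col 1] -000, -011, 0-11, 10-1, 100-
Prime implicants: -000, -011, 0-11, 10-1, 100-, 1110

1110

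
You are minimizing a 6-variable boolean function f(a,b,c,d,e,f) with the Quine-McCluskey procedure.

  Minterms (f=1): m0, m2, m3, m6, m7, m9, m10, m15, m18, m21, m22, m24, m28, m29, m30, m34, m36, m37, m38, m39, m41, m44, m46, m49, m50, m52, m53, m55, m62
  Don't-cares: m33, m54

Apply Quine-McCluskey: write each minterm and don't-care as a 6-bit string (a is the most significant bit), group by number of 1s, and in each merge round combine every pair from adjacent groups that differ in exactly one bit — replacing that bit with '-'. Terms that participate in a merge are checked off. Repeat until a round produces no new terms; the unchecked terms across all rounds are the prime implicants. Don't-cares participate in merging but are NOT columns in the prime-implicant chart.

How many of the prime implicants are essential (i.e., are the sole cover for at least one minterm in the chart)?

size-2^0 implicants → 000000(✓)  000010(✓)  000011(✓)  000110(✓)  000111(✓)  001001(✓)  001010(✓)  001111(✓)  010010(✓)  010101(✓)  010110(✓)  011000(✓)  011100(✓)  011101(✓)  011110(✓)  100001(✓)  100010(✓)  100100(✓)  100101(✓)  100110(✓)  100111(✓)  101001(✓)  101100(✓)  101110(✓)  110001(✓)  110010(✓)  110100(✓)  110101(✓)  110110(✓)  110111(✓)  111110(✓)
size-2^1 implicants → -00010(✓)  -00110(✓)  -00111(✓)  -01001  -10010(✓)  -10101  -10110(✓)  -11110(✓)  0-0010(✓)  0-0110(✓)  00-010  00-111  000-10(✓)  000-11(✓)  0000-0  00001-(✓)  00011-(✓)  01-101  01-110(✓)  010-10(✓)  011-00  0111-0  01110-  1-0001(✓)  1-0010(✓)  1-0100(✓)  1-0101(✓)  1-0110(✓)  1-0111(✓)  1-1110(✓)  10-001  10-100(✓)  10-110(✓)  100-01(✓)  100-10(✓)  1001-0(✓)  1001-1(✓)  10010-(✓)  10011-(✓)  1011-0(✓)  11-110(✓)  110-01(✓)  110-10(✓)  1101-0(✓)  1101-1(✓)  11010-(✓)  11011-(✓)
size-2^2 implicants → --0010(✓)  --0110(✓)  -00-10(✓)  -0011-  -1-110  -10-10(✓)  0-0-10(✓)  000-1-  1--110  1-0-01  1-0-10(✓)  1-01-0(✓)  1-01-1(✓)  1-010-(✓)  1-011-(✓)  10-1-0  1001--(✓)  1101--(✓)
size-2^3 implicants → --0-10  1-01--
Unchecked terms (primes): --0-10, -0011-, -01001, -1-110, -10101, 00-010, 00-111, 000-1-, 0000-0, 01-101, 011-00, 0111-0, 01110-, 1--110, 1-0-01, 1-01--, 10-001, 10-1-0
Minterm coverage:
  m0 ⊆ 0000-0 [E]
  m2 ⊆ --0-10,00-010,000-1-,0000-0
  m3 ⊆ 000-1- [E]
  m6 ⊆ --0-10,-0011-,000-1-
  m7 ⊆ -0011-,00-111,000-1-
  m9 ⊆ -01001 [E]
  m10 ⊆ 00-010 [E]
  m15 ⊆ 00-111 [E]
  m18 ⊆ --0-10 [E]
  m21 ⊆ -10101,01-101
  m22 ⊆ --0-10,-1-110
  m24 ⊆ 011-00 [E]
  m28 ⊆ 011-00,0111-0,01110-
  m29 ⊆ 01-101,01110-
  m30 ⊆ -1-110,0111-0
  m34 ⊆ --0-10 [E]
  m36 ⊆ 1-01--,10-1-0
  m37 ⊆ 1-0-01,1-01--
  m38 ⊆ --0-10,-0011-,1--110,1-01--,10-1-0
  m39 ⊆ -0011-,1-01--
  m41 ⊆ -01001,10-001
  m44 ⊆ 10-1-0 [E]
  m46 ⊆ 1--110,10-1-0
  m49 ⊆ 1-0-01 [E]
  m50 ⊆ --0-10 [E]
  m52 ⊆ 1-01-- [E]
  m53 ⊆ -10101,1-0-01,1-01--
  m55 ⊆ 1-01-- [E]
  m62 ⊆ -1-110,1--110
E = {--0-10, -01001, 00-010, 00-111, 000-1-, 0000-0, 011-00, 1-0-01, 1-01--, 10-1-0}

10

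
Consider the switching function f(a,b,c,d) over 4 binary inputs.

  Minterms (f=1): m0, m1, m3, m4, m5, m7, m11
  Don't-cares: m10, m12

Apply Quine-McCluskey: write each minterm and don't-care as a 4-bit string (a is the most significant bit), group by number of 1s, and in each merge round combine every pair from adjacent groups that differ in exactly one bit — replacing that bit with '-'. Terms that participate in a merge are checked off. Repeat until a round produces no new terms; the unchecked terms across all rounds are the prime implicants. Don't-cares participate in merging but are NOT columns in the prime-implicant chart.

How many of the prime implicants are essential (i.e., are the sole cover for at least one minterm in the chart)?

2

Round 0: 0000✓ 0001✓ 0011✓ 0100✓ 0101✓ 0111✓ 1010✓ 1011✓ 1100✓
Round 1: -011 -100 0-00✓ 0-01✓ 0-11✓ 00-1✓ 000-✓ 01-1✓ 010-✓ 101-
Round 2: 0--1 0-0-
PIs = {-011, -100, 0--1, 0-0-, 101-}
Coverage chart:
  m0: 0-0- ←essential
  m1: 0--1,0-0-
  m3: -011,0--1
  m4: -100,0-0-
  m5: 0--1,0-0-
  m7: 0--1 ←essential
  m11: -011,101-
Essential: 0--1, 0-0-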